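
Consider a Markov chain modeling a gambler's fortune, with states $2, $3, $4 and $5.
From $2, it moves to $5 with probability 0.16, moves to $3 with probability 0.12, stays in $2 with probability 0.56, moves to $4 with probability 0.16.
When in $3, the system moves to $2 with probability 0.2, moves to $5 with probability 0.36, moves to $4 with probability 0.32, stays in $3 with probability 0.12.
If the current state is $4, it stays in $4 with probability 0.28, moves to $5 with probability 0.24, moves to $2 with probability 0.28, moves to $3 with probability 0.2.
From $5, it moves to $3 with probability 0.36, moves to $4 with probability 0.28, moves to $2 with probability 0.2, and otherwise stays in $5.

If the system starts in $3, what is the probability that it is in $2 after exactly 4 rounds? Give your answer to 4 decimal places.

Propagate the distribution vector 4 rounds from $3.
After 0 rounds: (0.0000, 1.0000, 0.0000, 0.0000)
After 1 round: (0.2000, 0.1200, 0.3200, 0.3600)
After 2 rounds: (0.2976, 0.2320, 0.2608, 0.2096)
After 3 rounds: (0.3280, 0.1912, 0.2536, 0.2273)
After 4 rounds: (0.3384, 0.1948, 0.2483, 0.2185)
P(in $2 after 4 rounds) = 0.3384

0.3384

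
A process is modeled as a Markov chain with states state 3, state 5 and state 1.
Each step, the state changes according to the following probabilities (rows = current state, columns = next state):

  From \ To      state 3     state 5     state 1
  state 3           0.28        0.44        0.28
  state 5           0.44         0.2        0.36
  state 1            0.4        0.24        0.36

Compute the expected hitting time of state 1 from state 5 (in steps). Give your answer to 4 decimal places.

Let t(s) be the expected number of steps to first reach state 1 from state s, with t(state 1) = 0. Conditioning on the first step:
t(state 3) = 1 + 0.28·t(state 3) + 0.44·t(state 5)
t(state 5) = 1 + 0.44·t(state 3) + 0.2·t(state 5)
Solving: t(state 3) = 3.2427, t(state 5) = 3.0335.
Expected steps from state 5 to state 1: 3.0335.

3.0335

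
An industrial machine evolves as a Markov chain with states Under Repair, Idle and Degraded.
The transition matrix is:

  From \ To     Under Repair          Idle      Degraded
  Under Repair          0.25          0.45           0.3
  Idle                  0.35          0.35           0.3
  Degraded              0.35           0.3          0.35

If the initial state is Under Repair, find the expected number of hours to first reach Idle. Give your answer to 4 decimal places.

Let t(s) be the expected number of hours to first reach Idle from state s, with t(Idle) = 0. Conditioning on the first hour:
t(Under Repair) = 1 + 0.25·t(Under Repair) + 0.3·t(Degraded)
t(Degraded) = 1 + 0.35·t(Under Repair) + 0.35·t(Degraded)
Solving: t(Under Repair) = 2.4837, t(Degraded) = 2.8758.
Expected hours from Under Repair to Idle: 2.4837.

2.4837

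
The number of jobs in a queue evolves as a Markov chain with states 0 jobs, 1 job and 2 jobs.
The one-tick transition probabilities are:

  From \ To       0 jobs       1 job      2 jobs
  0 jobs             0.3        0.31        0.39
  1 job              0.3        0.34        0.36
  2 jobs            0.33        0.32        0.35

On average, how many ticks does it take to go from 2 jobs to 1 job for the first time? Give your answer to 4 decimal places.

3.1566

Let t(s) be the expected number of ticks to first reach 1 job from state s, with t(1 job) = 0. Conditioning on the first tick:
t(0 jobs) = 1 + 0.3·t(0 jobs) + 0.39·t(2 jobs)
t(2 jobs) = 1 + 0.33·t(0 jobs) + 0.35·t(2 jobs)
Solving: t(0 jobs) = 3.1873, t(2 jobs) = 3.1566.
Expected ticks from 2 jobs to 1 job: 3.1566.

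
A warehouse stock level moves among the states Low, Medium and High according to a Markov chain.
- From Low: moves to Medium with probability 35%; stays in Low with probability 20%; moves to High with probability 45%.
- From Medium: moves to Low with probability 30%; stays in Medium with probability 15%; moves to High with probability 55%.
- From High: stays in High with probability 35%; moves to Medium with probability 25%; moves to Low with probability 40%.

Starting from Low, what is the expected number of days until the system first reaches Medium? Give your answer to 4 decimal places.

3.2353

Let t(s) be the expected number of days to first reach Medium from state s, with t(Medium) = 0. Conditioning on the first day:
t(Low) = 1 + 0.2·t(Low) + 0.45·t(High)
t(High) = 1 + 0.4·t(Low) + 0.35·t(High)
Solving: t(Low) = 3.2353, t(High) = 3.5294.
Expected days from Low to Medium: 3.2353.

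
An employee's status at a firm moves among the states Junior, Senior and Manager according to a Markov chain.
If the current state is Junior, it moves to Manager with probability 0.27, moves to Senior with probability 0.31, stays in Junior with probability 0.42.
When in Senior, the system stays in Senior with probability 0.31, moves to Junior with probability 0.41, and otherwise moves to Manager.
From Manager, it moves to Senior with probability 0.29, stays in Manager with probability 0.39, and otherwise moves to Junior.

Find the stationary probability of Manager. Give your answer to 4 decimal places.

0.3103

Let the stationary distribution be π with π = πP and π_1 + π_2 + π_3 = 1.
π_1 = 0.42·π_1 + 0.41·π_2 + 0.32·π_3
π_2 = 0.31·π_1 + 0.31·π_2 + 0.29·π_3
Solving with the normalization constraint gives π = (0.3859, 0.3038, 0.3103).
So the stationary probability of Manager is 0.3103.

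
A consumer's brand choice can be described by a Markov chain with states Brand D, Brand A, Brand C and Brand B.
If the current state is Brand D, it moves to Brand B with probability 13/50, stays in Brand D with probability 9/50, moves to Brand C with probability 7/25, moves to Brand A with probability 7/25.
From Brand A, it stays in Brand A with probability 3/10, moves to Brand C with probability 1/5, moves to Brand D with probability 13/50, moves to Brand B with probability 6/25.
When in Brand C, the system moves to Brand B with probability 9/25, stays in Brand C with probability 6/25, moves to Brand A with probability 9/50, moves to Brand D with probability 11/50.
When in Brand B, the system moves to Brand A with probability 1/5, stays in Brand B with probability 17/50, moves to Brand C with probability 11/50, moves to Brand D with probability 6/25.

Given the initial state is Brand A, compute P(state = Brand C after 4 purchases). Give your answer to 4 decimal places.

Propagate the distribution vector 4 purchases from Brand A.
After 0 purchases: (0.0000, 1.0000, 0.0000, 0.0000)
After 1 purchase: (0.2600, 0.3000, 0.2000, 0.2400)
After 2 purchases: (0.2264, 0.2468, 0.2336, 0.2932)
After 3 purchases: (0.2267, 0.2381, 0.2333, 0.3019)
After 4 purchases: (0.2265, 0.2373, 0.2335, 0.3027)
P(in Brand C after 4 purchases) = 0.2335

0.2335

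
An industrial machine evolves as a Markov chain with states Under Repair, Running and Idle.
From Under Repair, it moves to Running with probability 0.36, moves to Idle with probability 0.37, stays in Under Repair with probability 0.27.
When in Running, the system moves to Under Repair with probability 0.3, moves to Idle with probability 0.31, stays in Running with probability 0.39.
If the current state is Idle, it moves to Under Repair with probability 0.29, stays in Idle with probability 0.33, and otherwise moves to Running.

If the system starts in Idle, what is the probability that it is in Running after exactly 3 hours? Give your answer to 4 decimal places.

Propagate the distribution vector 3 hours from Idle.
After 0 hours: (0.0000, 0.0000, 1.0000)
After 1 hour: (0.2900, 0.3800, 0.3300)
After 2 hours: (0.2880, 0.3780, 0.3340)
After 3 hours: (0.2880, 0.3780, 0.3340)
P(in Running after 3 hours) = 0.3780

0.3780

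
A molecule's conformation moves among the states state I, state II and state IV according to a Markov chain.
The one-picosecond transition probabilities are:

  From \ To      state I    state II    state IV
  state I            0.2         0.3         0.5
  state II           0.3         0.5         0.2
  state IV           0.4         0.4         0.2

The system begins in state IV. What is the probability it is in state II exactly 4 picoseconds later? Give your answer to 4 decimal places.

Propagate the distribution vector 4 picoseconds from state IV.
After 0 picoseconds: (0.0000, 0.0000, 1.0000)
After 1 picosecond: (0.4000, 0.4000, 0.2000)
After 2 picoseconds: (0.2800, 0.4000, 0.3200)
After 3 picoseconds: (0.3040, 0.4120, 0.2840)
After 4 picoseconds: (0.2980, 0.4108, 0.2912)
P(in state II after 4 picoseconds) = 0.4108

0.4108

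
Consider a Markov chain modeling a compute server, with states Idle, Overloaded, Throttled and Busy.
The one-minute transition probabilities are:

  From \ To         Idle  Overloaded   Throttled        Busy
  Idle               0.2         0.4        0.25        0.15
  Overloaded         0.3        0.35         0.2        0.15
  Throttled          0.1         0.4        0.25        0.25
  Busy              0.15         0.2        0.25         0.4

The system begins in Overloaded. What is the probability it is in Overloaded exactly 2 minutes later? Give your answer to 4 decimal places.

0.3525

Propagate the distribution vector 2 minutes from Overloaded.
After 0 minutes: (0.0000, 1.0000, 0.0000, 0.0000)
After 1 minute: (0.3000, 0.3500, 0.2000, 0.1500)
After 2 minutes: (0.2075, 0.3525, 0.2325, 0.2075)
P(in Overloaded after 2 minutes) = 0.3525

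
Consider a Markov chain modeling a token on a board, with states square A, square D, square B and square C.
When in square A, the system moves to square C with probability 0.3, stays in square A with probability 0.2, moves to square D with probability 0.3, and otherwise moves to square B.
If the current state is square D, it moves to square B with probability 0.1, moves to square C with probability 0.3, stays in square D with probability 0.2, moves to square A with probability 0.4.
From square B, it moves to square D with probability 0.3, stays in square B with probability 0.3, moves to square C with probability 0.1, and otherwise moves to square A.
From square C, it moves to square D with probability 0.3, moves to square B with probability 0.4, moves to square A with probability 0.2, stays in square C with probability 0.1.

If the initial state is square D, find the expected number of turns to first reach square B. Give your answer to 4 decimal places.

Let t(s) be the expected number of turns to first reach square B from state s, with t(square B) = 0. Conditioning on the first turn:
t(square A) = 1 + 0.2·t(square A) + 0.3·t(square D) + 0.3·t(square C)
t(square D) = 1 + 0.4·t(square A) + 0.2·t(square D) + 0.3·t(square C)
t(square C) = 1 + 0.2·t(square A) + 0.3·t(square D) + 0.1·t(square C)
Solving: t(square A) = 4.4898, t(square D) = 4.8980, t(square C) = 3.7415.
Expected turns from square D to square B: 4.8980.

4.8980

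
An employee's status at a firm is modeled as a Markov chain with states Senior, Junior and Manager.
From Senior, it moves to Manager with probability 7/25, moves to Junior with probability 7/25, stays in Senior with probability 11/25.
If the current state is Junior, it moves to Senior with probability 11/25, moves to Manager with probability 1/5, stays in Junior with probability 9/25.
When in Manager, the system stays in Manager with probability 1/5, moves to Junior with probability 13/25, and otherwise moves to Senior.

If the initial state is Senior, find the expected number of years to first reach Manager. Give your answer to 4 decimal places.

Let t(s) be the expected number of years to first reach Manager from state s, with t(Manager) = 0. Conditioning on the first year:
t(Senior) = 1 + 0.44·t(Senior) + 0.28·t(Junior)
t(Junior) = 1 + 0.44·t(Senior) + 0.36·t(Junior)
Solving: t(Senior) = 3.9116, t(Junior) = 4.2517.
Expected years from Senior to Manager: 3.9116.

3.9116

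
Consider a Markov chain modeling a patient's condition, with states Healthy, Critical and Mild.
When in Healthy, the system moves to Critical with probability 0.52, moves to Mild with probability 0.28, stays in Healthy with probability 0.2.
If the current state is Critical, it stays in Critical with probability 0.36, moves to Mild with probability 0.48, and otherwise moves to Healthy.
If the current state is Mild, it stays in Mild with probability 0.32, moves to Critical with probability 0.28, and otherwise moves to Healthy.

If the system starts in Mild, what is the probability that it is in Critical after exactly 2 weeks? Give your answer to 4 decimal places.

Sum over the intermediate state after 1 week:
P = P(Mild→Healthy)·P(Healthy→Critical) + P(Mild→Critical)·P(Critical→Critical) + P(Mild→Mild)·P(Mild→Critical)
  = 0.4×0.52 + 0.28×0.36 + 0.32×0.28
  = 0.2080 + 0.1008 + 0.0896 = 0.3984

0.3984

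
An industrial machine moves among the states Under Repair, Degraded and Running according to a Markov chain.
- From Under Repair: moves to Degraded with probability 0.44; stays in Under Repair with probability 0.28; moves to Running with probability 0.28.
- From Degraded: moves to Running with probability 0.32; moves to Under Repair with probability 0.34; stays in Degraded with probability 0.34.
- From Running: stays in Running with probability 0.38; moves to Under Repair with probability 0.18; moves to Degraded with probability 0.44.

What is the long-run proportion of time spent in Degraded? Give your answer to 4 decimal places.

0.4000

Let the stationary distribution be π with π = πP and π_1 + π_2 + π_3 = 1.
π_1 = 0.28·π_1 + 0.34·π_2 + 0.18·π_3
π_2 = 0.44·π_1 + 0.34·π_2 + 0.44·π_3
Solving with the normalization constraint gives π = (0.2711, 0.4000, 0.3289).
So the stationary probability of Degraded is 0.4000.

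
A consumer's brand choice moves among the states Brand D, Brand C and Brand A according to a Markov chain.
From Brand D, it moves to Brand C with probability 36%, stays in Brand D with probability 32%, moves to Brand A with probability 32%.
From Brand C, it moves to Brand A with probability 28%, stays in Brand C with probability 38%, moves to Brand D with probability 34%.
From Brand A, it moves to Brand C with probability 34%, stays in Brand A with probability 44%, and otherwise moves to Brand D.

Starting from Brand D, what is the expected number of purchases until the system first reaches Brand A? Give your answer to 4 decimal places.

Let t(s) be the expected number of purchases to first reach Brand A from state s, with t(Brand A) = 0. Conditioning on the first purchase:
t(Brand D) = 1 + 0.32·t(Brand D) + 0.36·t(Brand C)
t(Brand C) = 1 + 0.34·t(Brand D) + 0.38·t(Brand C)
Solving: t(Brand D) = 3.2754, t(Brand C) = 3.4091.
Expected purchases from Brand D to Brand A: 3.2754.

3.2754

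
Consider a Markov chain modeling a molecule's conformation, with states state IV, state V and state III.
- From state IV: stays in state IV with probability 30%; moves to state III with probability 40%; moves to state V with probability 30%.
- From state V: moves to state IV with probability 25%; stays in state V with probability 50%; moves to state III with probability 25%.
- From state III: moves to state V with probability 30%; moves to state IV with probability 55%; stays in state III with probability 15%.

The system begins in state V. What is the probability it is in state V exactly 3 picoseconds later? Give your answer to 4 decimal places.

0.3800

Propagate the distribution vector 3 picoseconds from state V.
After 0 picoseconds: (0.0000, 1.0000, 0.0000)
After 1 picosecond: (0.2500, 0.5000, 0.2500)
After 2 picoseconds: (0.3375, 0.4000, 0.2625)
After 3 picoseconds: (0.3456, 0.3800, 0.2744)
P(in state V after 3 picoseconds) = 0.3800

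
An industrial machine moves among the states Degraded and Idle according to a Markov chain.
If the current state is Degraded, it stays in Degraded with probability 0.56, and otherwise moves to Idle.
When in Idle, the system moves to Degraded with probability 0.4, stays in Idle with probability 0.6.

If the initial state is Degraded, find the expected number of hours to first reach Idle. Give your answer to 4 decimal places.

2.2727

Let t(s) be the expected number of hours to first reach Idle from state s, with t(Idle) = 0. Conditioning on the first hour:
t(Degraded) = 1 + 0.56·t(Degraded)
Solving: t(Degraded) = 2.2727.
Expected hours from Degraded to Idle: 2.2727.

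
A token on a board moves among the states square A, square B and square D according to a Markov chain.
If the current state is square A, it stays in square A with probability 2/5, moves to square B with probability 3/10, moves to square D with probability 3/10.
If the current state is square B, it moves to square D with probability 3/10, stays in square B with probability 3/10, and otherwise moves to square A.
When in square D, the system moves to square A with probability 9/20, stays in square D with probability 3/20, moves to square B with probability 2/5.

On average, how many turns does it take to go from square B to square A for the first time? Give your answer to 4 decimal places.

2.4211

Let t(s) be the expected number of turns to first reach square A from state s, with t(square A) = 0. Conditioning on the first turn:
t(square B) = 1 + 0.3·t(square B) + 0.3·t(square D)
t(square D) = 1 + 0.4·t(square B) + 0.15·t(square D)
Solving: t(square B) = 2.4211, t(square D) = 2.3158.
Expected turns from square B to square A: 2.4211.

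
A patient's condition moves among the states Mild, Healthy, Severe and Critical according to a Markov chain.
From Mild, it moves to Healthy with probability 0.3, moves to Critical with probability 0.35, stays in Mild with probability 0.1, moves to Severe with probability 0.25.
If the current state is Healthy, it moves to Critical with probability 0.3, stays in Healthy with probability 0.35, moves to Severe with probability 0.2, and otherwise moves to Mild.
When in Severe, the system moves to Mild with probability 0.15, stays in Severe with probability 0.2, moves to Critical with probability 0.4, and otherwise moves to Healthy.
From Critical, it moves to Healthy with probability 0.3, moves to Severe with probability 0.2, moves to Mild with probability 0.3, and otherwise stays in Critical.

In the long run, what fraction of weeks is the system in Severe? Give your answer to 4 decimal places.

Let the stationary distribution be π with π = πP and π_1 + π_2 + π_3 + π_4 = 1.
π_1 = 0.1·π_1 + 0.15·π_2 + 0.15·π_3 + 0.3·π_4
π_2 = 0.3·π_1 + 0.35·π_2 + 0.25·π_3 + 0.3·π_4
π_3 = 0.25·π_1 + 0.2·π_2 + 0.2·π_3 + 0.2·π_4
Solving with the normalization constraint gives π = (0.1857, 0.3048, 0.2093, 0.3002).
So the stationary probability of Severe is 0.2093.

0.2093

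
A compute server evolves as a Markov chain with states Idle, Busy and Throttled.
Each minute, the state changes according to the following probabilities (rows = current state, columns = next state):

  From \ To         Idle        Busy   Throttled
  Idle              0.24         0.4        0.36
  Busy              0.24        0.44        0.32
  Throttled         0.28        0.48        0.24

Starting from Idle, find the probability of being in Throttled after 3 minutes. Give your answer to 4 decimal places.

0.3061

Propagate the distribution vector 3 minutes from Idle.
After 0 minutes: (1.0000, 0.0000, 0.0000)
After 1 minute: (0.2400, 0.4000, 0.3600)
After 2 minutes: (0.2544, 0.4448, 0.3008)
After 3 minutes: (0.2520, 0.4419, 0.3061)
P(in Throttled after 3 minutes) = 0.3061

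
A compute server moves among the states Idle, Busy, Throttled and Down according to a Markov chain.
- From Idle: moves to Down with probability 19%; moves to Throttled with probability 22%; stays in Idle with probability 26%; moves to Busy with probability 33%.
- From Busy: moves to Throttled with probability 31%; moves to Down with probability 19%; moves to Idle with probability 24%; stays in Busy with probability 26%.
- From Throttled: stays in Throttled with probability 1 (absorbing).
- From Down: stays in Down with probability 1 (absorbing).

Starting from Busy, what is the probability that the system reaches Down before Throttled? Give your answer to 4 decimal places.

Let h(s) be the probability of absorption at Down starting from transient state s. Then h(Down) = 1 and h(Throttled) = 0. By first-step analysis:
h(Idle) = 0.26·h(Idle) + 0.33·h(Busy) + 0.22·0 + 0.19·1
h(Busy) = 0.24·h(Idle) + 0.26·h(Busy) + 0.31·0 + 0.19·1
Solving: h(Idle) = 0.4340, h(Busy) = 0.3975.
Starting from Busy, the probability is 0.3975.

0.3975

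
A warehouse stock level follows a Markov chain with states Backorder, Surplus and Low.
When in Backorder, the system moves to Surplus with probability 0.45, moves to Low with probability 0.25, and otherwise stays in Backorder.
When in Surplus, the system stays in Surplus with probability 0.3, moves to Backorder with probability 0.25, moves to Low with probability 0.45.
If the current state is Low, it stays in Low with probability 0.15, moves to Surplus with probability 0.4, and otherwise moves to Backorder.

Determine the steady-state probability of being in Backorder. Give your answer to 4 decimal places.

Let the stationary distribution be π with π = πP and π_1 + π_2 + π_3 = 1.
π_1 = 0.3·π_1 + 0.25·π_2 + 0.45·π_3
π_2 = 0.45·π_1 + 0.3·π_2 + 0.4·π_3
Solving with the normalization constraint gives π = (0.3255, 0.3784, 0.2961).
So the stationary probability of Backorder is 0.3255.

0.3255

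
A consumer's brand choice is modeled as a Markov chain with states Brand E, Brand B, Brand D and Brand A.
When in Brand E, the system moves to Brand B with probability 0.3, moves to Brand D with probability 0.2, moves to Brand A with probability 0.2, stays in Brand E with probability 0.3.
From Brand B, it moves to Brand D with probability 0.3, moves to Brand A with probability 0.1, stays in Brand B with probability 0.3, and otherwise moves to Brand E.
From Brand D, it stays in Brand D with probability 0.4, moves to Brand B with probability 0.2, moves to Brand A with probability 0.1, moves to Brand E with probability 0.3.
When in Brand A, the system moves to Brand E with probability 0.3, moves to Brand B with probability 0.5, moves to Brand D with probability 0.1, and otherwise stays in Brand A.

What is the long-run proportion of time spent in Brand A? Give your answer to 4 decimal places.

0.1300

Let the stationary distribution be π with π = πP and π_1 + π_2 + π_3 + π_4 = 1.
π_1 = 0.3·π_1 + 0.3·π_2 + 0.3·π_3 + 0.3·π_4
π_2 = 0.3·π_1 + 0.3·π_2 + 0.2·π_3 + 0.5·π_4
π_3 = 0.2·π_1 + 0.3·π_2 + 0.4·π_3 + 0.1·π_4
Solving with the normalization constraint gives π = (0.3000, 0.2989, 0.2711, 0.1300).
So the stationary probability of Brand A is 0.1300.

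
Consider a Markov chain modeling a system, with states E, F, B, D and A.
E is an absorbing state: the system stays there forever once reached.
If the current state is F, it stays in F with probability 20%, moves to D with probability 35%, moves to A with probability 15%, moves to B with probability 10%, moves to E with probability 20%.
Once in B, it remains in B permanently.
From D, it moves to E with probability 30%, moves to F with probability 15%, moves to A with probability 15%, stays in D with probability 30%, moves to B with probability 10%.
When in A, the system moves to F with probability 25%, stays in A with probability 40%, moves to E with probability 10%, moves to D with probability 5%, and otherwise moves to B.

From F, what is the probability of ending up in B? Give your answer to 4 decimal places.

Let h(s) be the probability of absorption at B starting from transient state s. Then h(B) = 1 and h(E) = 0. By first-step analysis:
h(F) = 0.2·0 + 0.2·h(F) + 0.1·1 + 0.35·h(D) + 0.15·h(A)
h(D) = 0.3·0 + 0.15·h(F) + 0.1·1 + 0.3·h(D) + 0.15·h(A)
h(A) = 0.1·0 + 0.25·h(F) + 0.2·1 + 0.05·h(D) + 0.4·h(A)
Solving: h(F) = 0.3663, h(D) = 0.3314, h(A) = 0.5136.
Starting from F, the probability is 0.3663.

0.3663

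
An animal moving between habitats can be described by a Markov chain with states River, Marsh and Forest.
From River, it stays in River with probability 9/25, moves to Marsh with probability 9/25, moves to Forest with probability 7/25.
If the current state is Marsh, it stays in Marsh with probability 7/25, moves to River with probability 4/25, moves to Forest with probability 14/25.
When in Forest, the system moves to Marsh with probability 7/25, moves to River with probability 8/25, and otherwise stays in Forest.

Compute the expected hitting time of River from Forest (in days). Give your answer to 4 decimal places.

3.6337

Let t(s) be the expected number of days to first reach River from state s, with t(River) = 0. Conditioning on the first day:
t(Marsh) = 1 + 0.28·t(Marsh) + 0.56·t(Forest)
t(Forest) = 1 + 0.28·t(Marsh) + 0.4·t(Forest)
Solving: t(Marsh) = 4.2151, t(Forest) = 3.6337.
Expected days from Forest to River: 3.6337.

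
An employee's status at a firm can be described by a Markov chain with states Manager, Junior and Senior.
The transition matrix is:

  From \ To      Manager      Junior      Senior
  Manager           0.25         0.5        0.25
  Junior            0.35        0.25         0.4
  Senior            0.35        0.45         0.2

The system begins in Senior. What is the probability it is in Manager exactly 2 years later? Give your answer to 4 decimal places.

Sum over the intermediate state after 1 year:
P = P(Senior→Manager)·P(Manager→Manager) + P(Senior→Junior)·P(Junior→Manager) + P(Senior→Senior)·P(Senior→Manager)
  = 0.35×0.25 + 0.45×0.35 + 0.2×0.35
  = 0.0875 + 0.1575 + 0.0700 = 0.3150

0.3150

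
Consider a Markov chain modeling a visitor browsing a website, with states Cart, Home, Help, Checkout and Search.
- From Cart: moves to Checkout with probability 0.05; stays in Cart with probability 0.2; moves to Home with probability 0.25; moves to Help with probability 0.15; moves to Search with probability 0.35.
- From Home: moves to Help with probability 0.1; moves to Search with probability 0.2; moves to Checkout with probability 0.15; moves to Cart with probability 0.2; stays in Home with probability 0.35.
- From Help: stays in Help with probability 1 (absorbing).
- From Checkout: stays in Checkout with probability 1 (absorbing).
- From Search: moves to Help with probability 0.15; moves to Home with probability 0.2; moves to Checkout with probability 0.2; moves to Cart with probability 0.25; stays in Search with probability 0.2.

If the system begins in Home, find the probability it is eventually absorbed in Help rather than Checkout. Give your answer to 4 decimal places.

0.4652

Let h(s) be the probability of absorption at Help starting from transient state s. Then h(Help) = 1 and h(Checkout) = 0. By first-step analysis:
h(Cart) = 0.2·h(Cart) + 0.25·h(Home) + 0.15·1 + 0.05·0 + 0.35·h(Search)
h(Home) = 0.2·h(Cart) + 0.35·h(Home) + 0.1·1 + 0.15·0 + 0.2·h(Search)
h(Search) = 0.25·h(Cart) + 0.2·h(Home) + 0.15·1 + 0.2·0 + 0.2·h(Search)
Solving: h(Cart) = 0.5396, h(Home) = 0.4652, h(Search) = 0.4724.
Starting from Home, the probability is 0.4652.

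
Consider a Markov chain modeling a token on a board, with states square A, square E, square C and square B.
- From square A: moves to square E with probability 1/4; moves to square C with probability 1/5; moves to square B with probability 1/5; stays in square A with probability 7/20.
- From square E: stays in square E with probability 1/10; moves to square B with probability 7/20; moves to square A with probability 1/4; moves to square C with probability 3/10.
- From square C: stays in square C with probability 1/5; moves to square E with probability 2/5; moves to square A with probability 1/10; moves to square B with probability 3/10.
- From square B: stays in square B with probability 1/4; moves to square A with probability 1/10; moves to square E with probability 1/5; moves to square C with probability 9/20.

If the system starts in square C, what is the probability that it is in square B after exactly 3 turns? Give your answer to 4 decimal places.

0.2770

Propagate the distribution vector 3 turns from square C.
After 0 turns: (0.0000, 0.0000, 1.0000, 0.0000)
After 1 turn: (0.1000, 0.4000, 0.2000, 0.3000)
After 2 turns: (0.1850, 0.2050, 0.3150, 0.2950)
After 3 turns: (0.1770, 0.2518, 0.2943, 0.2770)
P(in square B after 3 turns) = 0.2770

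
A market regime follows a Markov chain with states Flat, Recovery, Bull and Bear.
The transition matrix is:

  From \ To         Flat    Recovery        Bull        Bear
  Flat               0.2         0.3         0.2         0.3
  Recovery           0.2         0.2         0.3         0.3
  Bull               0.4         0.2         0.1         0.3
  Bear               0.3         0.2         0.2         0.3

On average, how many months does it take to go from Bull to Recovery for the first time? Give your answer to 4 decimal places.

Let t(s) be the expected number of months to first reach Recovery from state s, with t(Recovery) = 0. Conditioning on the first month:
t(Flat) = 1 + 0.2·t(Flat) + 0.2·t(Bull) + 0.3·t(Bear)
t(Bull) = 1 + 0.4·t(Flat) + 0.1·t(Bull) + 0.3·t(Bear)
t(Bear) = 1 + 0.3·t(Flat) + 0.2·t(Bull) + 0.3·t(Bear)
Solving: t(Flat) = 3.9711, t(Bull) = 4.3321, t(Bear) = 4.3682.
Expected months from Bull to Recovery: 4.3321.

4.3321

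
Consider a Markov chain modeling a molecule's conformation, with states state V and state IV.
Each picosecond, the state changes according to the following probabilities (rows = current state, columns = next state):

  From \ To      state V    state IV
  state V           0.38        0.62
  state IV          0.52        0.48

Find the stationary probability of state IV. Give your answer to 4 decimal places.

Let the stationary distribution be π with π = πP and π_1 + π_2 = 1.
π_1 = 0.38·π_1 + 0.52·π_2
Solving with the normalization constraint gives π = (0.4561, 0.5439).
So the stationary probability of state IV is 0.5439.

0.5439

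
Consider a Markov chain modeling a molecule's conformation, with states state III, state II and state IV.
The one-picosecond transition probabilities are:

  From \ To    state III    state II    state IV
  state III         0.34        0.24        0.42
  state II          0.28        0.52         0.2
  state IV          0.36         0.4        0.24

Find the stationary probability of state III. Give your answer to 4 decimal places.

Let the stationary distribution be π with π = πP and π_1 + π_2 + π_3 = 1.
π_1 = 0.34·π_1 + 0.28·π_2 + 0.36·π_3
π_2 = 0.24·π_1 + 0.52·π_2 + 0.4·π_3
Solving with the normalization constraint gives π = (0.3219, 0.3960, 0.2821).
So the stationary probability of state III is 0.3219.

0.3219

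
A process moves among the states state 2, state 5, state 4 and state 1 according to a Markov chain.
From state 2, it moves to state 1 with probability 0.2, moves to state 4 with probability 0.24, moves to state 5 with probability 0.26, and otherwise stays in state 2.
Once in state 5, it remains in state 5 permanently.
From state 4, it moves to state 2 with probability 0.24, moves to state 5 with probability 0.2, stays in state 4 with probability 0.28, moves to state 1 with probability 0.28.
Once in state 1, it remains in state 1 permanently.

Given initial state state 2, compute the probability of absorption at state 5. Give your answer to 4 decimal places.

0.5269

Let h(s) be the probability of absorption at state 5 starting from transient state s. Then h(state 5) = 1 and h(state 1) = 0. By first-step analysis:
h(state 2) = 0.3·h(state 2) + 0.26·1 + 0.24·h(state 4) + 0.2·0
h(state 4) = 0.24·h(state 2) + 0.2·1 + 0.28·h(state 4) + 0.28·0
Solving: h(state 2) = 0.5269, h(state 4) = 0.4534.
Starting from state 2, the probability is 0.5269.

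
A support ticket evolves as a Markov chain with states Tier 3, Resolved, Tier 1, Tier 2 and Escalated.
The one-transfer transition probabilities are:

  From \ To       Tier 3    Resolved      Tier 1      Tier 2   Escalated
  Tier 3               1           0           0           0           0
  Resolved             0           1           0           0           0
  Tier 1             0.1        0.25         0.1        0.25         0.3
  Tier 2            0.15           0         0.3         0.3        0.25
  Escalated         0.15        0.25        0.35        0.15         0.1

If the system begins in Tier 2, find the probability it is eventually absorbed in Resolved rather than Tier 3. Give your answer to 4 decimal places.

Let h(s) be the probability of absorption at Resolved starting from transient state s. Then h(Resolved) = 1 and h(Tier 3) = 0. By first-step analysis:
h(Tier 1) = 0.1·0 + 0.25·1 + 0.1·h(Tier 1) + 0.25·h(Tier 2) + 0.3·h(Escalated)
h(Tier 2) = 0.15·0 + 0.3·h(Tier 1) + 0.3·h(Tier 2) + 0.25·h(Escalated)
h(Escalated) = 0.15·0 + 0.25·1 + 0.35·h(Tier 1) + 0.15·h(Tier 2) + 0.1·h(Escalated)
Solving: h(Tier 1) = 0.6060, h(Tier 2) = 0.4711, h(Escalated) = 0.5919.
Starting from Tier 2, the probability is 0.4711.

0.4711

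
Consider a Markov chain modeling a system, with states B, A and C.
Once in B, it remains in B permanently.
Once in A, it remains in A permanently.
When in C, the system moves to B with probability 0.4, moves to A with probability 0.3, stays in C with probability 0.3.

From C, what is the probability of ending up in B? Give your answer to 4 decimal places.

0.5714

Let h(s) be the probability of absorption at B starting from transient state s. Then h(B) = 1 and h(A) = 0. By first-step analysis:
h(C) = 0.4·1 + 0.3·0 + 0.3·h(C)
Solving: h(C) = 0.5714.
Starting from C, the probability is 0.5714.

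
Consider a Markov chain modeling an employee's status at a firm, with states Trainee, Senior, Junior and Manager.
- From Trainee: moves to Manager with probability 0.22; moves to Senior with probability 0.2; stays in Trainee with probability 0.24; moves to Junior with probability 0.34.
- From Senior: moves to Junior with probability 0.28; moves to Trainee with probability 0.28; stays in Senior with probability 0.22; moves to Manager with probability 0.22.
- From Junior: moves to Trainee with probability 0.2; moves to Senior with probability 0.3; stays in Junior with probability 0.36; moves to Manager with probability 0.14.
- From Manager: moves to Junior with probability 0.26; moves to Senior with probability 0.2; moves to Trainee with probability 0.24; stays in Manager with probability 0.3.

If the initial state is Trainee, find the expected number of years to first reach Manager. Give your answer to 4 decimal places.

5.1703

Let t(s) be the expected number of years to first reach Manager from state s, with t(Manager) = 0. Conditioning on the first year:
t(Trainee) = 1 + 0.24·t(Trainee) + 0.2·t(Senior) + 0.34·t(Junior)
t(Senior) = 1 + 0.28·t(Trainee) + 0.22·t(Senior) + 0.28·t(Junior)
t(Junior) = 1 + 0.2·t(Trainee) + 0.3·t(Senior) + 0.36·t(Junior)
Solving: t(Trainee) = 5.1703, t(Senior) = 5.1447, t(Junior) = 5.5898.
Expected years from Trainee to Manager: 5.1703.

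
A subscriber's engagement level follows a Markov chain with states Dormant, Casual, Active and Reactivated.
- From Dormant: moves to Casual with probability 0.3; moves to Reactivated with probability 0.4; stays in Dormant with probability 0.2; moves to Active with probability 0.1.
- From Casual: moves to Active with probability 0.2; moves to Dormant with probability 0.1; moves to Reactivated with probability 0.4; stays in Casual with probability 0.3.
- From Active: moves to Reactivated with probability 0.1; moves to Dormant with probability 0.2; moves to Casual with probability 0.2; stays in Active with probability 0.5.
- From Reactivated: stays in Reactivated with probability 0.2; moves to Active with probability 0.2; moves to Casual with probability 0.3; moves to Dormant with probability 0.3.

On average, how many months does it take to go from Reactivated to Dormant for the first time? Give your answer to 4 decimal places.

4.6053

Let t(s) be the expected number of months to first reach Dormant from state s, with t(Dormant) = 0. Conditioning on the first month:
t(Casual) = 1 + 0.3·t(Casual) + 0.2·t(Active) + 0.4·t(Reactivated)
t(Active) = 1 + 0.2·t(Casual) + 0.5·t(Active) + 0.1·t(Reactivated)
t(Reactivated) = 1 + 0.3·t(Casual) + 0.2·t(Active) + 0.2·t(Reactivated)
Solving: t(Casual) = 5.5263, t(Active) = 5.1316, t(Reactivated) = 4.6053.
Expected months from Reactivated to Dormant: 4.6053.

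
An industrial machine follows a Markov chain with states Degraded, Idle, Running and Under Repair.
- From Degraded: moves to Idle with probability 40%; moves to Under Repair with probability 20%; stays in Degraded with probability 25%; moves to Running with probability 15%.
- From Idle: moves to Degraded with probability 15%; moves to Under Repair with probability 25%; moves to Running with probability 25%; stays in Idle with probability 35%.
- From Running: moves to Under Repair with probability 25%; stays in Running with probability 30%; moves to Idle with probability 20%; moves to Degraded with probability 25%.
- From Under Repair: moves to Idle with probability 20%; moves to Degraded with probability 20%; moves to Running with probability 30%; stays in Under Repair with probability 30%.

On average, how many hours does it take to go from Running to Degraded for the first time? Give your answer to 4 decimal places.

Let t(s) be the expected number of hours to first reach Degraded from state s, with t(Degraded) = 0. Conditioning on the first hour:
t(Idle) = 1 + 0.35·t(Idle) + 0.25·t(Running) + 0.25·t(Under Repair)
t(Running) = 1 + 0.2·t(Idle) + 0.3·t(Running) + 0.25·t(Under Repair)
t(Under Repair) = 1 + 0.2·t(Idle) + 0.3·t(Running) + 0.3·t(Under Repair)
Solving: t(Idle) = 5.2395, t(Running) = 4.6880, t(Under Repair) = 4.9347.
Expected hours from Running to Degraded: 4.6880.

4.6880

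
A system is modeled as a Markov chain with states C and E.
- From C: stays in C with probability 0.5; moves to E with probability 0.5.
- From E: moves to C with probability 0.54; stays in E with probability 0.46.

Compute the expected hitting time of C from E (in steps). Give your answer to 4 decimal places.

1.8519

Let t(s) be the expected number of steps to first reach C from state s, with t(C) = 0. Conditioning on the first step:
t(E) = 1 + 0.46·t(E)
Solving: t(E) = 1.8519.
Expected steps from E to C: 1.8519.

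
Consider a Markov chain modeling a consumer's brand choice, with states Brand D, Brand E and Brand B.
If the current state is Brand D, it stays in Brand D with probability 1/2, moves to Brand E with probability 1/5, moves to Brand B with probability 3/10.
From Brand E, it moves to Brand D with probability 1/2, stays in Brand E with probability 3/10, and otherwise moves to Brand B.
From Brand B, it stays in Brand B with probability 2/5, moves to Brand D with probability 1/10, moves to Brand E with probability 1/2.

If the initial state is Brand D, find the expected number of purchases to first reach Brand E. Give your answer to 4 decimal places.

Let t(s) be the expected number of purchases to first reach Brand E from state s, with t(Brand E) = 0. Conditioning on the first purchase:
t(Brand D) = 1 + 0.5·t(Brand D) + 0.3·t(Brand B)
t(Brand B) = 1 + 0.1·t(Brand D) + 0.4·t(Brand B)
Solving: t(Brand D) = 3.3333, t(Brand B) = 2.2222.
Expected purchases from Brand D to Brand E: 3.3333.

3.3333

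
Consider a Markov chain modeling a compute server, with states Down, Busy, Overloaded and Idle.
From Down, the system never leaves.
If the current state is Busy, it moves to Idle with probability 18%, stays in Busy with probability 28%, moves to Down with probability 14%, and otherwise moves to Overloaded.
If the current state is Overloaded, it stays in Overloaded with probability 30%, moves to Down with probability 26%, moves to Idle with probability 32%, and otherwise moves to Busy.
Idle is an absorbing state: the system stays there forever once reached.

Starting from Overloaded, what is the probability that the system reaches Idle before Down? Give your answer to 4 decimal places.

0.5526

Let h(s) be the probability of absorption at Idle starting from transient state s. Then h(Idle) = 1 and h(Down) = 0. By first-step analysis:
h(Busy) = 0.14·0 + 0.28·h(Busy) + 0.4·h(Overloaded) + 0.18·1
h(Overloaded) = 0.26·0 + 0.12·h(Busy) + 0.3·h(Overloaded) + 0.32·1
Solving: h(Busy) = 0.5570, h(Overloaded) = 0.5526.
Starting from Overloaded, the probability is 0.5526.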